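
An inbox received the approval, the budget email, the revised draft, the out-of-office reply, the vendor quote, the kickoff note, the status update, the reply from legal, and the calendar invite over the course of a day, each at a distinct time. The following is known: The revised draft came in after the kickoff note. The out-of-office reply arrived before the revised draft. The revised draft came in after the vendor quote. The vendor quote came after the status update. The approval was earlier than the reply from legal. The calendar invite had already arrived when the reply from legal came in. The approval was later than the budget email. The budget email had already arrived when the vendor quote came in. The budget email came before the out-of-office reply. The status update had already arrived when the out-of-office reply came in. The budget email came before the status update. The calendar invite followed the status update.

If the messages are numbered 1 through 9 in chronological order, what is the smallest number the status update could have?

2

The budget email must come before the status update — 1 forced predecessor.
Nothing else is forced ahead of the status update, so its earliest slot is position 1 + 1 = 2.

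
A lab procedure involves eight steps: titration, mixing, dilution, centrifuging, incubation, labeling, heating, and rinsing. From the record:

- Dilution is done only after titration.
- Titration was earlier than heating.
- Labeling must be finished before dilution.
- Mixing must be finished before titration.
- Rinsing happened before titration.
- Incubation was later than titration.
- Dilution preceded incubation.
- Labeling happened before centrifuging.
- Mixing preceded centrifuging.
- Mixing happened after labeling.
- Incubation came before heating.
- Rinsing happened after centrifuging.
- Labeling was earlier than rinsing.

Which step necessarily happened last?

Every other step has a chain of constraints placing it before heating, so heating is last.

heating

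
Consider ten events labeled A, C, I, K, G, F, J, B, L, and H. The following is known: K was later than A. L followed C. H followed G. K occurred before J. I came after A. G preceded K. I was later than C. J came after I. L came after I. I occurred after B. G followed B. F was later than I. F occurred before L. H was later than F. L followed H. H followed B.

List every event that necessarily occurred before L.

A, B, C, F, G, H, I

Directly stated before L: C, F, H, and I.
A reaches L via A → I → L.
B reaches L via B → H → L.
G reaches L via G → H → L.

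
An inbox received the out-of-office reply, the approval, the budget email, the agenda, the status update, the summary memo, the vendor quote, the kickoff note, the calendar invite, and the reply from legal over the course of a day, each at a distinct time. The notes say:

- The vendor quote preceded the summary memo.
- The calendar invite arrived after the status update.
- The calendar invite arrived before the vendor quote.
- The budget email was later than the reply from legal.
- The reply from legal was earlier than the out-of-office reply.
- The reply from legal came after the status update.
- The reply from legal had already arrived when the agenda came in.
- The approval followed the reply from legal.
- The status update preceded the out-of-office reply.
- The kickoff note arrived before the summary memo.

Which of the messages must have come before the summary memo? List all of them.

the calendar invite, the kickoff note, the status update, the vendor quote

Directly stated before the summary memo: the kickoff note and the vendor quote.
The calendar invite reaches the summary memo via the calendar invite → the vendor quote → the summary memo.
The status update reaches the summary memo via the status update → the calendar invite → the vendor quote → the summary memo.
No chain forces the reply from legal (or any of the others) ahead of the summary memo.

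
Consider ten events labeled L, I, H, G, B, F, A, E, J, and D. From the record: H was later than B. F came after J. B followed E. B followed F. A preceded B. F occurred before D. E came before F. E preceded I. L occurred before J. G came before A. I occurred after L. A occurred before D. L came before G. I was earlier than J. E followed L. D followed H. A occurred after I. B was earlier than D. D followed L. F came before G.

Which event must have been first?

L

L has a chain of constraints placing it before every other event, so L must be first.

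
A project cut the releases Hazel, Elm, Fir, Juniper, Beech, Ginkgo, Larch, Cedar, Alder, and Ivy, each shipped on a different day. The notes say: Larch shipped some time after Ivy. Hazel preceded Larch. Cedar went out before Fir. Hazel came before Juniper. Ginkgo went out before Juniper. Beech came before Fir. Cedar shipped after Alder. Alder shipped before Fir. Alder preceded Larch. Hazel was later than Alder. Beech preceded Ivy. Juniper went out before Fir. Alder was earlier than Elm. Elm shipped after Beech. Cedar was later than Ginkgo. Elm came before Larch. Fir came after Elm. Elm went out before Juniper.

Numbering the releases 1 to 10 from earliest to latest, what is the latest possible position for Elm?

7

Elm must come before Fir, Juniper, and Larch — 3 releases forced after it.
Everything else can be placed before Elm in some valid order, so Elm can sit as late as position 10 − 3 = 7.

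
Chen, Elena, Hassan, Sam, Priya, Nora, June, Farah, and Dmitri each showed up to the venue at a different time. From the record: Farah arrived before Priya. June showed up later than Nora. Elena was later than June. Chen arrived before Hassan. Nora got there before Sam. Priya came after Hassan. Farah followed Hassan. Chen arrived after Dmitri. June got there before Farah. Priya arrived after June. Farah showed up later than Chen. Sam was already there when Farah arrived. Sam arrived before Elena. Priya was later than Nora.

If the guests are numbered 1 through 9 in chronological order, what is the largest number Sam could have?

6

Sam must come before Elena, Farah, and Priya — 3 guests forced after them.
Everything else can be placed before Sam in some valid order, so Sam can sit as late as position 9 − 3 = 6.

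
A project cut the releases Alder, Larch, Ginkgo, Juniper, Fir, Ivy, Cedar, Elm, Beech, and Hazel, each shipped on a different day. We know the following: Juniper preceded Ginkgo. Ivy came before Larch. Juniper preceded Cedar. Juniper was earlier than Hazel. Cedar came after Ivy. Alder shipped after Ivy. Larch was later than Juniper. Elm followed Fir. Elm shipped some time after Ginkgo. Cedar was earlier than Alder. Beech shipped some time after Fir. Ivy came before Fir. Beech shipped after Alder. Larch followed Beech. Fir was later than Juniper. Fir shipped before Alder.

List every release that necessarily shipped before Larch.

Alder, Beech, Cedar, Fir, Ivy, Juniper

Directly stated before Larch: Beech, Ivy, and Juniper.
Alder reaches Larch via Alder → Beech → Larch.
Cedar reaches Larch via Cedar → Alder → Beech → Larch.
Fir reaches Larch via Fir → Beech → Larch.
No chain forces Ginkgo (or any of the others) ahead of Larch.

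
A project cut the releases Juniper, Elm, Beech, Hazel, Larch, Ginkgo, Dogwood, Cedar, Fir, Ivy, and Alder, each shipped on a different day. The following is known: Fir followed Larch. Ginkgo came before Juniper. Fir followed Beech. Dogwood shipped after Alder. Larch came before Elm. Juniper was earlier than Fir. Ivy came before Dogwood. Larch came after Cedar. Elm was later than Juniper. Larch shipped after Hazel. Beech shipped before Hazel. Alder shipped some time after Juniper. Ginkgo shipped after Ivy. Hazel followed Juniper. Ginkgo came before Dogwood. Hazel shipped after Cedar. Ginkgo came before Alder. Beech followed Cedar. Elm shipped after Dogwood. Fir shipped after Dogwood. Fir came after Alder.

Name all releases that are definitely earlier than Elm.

Alder, Beech, Cedar, Dogwood, Ginkgo, Hazel, Ivy, Juniper, Larch

Directly stated before Elm: Dogwood, Juniper, and Larch.
Alder reaches Elm via Alder → Dogwood → Elm.
Beech reaches Elm via Beech → Hazel → Larch → Elm.
Cedar reaches Elm via Cedar → Larch → Elm.
Likewise Ginkgo, Hazel, and Ivy each reach Elm by chaining the stated constraints.
No chain forces Fir ahead of Elm.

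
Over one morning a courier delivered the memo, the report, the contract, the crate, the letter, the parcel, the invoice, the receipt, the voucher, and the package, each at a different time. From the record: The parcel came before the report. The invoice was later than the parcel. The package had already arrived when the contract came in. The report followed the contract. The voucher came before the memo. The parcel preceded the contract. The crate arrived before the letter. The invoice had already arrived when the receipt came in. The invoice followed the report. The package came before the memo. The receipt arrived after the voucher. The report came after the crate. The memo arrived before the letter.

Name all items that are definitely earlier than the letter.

the crate, the memo, the package, the voucher

Directly stated before the letter: the crate and the memo.
The package reaches the letter via the package → the memo → the letter.
The voucher reaches the letter via the voucher → the memo → the letter.
No chain forces the parcel (or any of the others) ahead of the letter.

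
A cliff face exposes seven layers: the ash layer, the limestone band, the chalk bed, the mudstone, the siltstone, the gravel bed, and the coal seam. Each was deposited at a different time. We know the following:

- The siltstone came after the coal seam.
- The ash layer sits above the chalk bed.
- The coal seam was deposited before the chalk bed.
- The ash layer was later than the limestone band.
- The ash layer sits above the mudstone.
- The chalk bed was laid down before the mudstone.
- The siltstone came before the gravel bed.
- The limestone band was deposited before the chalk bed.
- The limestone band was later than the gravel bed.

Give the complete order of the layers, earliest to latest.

the coal seam, the siltstone, the gravel bed, the limestone band, the chalk bed, the mudstone, the ash layer

The constraints fix every adjacent pair, so only one ordering works:
the coal seam → the siltstone → the gravel bed → the limestone band → the chalk bed → the mudstone → the ash layer.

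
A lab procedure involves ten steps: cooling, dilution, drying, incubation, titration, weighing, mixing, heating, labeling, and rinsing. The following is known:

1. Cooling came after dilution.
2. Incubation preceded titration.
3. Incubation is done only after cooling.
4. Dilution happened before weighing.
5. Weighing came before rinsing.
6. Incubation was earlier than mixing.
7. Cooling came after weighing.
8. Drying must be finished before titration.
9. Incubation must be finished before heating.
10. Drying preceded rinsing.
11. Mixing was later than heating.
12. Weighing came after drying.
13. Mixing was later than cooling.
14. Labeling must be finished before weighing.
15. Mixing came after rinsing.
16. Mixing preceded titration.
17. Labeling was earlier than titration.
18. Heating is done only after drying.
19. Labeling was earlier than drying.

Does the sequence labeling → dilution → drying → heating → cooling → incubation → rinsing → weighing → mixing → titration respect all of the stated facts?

The constraints require incubation before heating, but in the proposed sequence heating appears ahead of incubation. That one violation is enough.

no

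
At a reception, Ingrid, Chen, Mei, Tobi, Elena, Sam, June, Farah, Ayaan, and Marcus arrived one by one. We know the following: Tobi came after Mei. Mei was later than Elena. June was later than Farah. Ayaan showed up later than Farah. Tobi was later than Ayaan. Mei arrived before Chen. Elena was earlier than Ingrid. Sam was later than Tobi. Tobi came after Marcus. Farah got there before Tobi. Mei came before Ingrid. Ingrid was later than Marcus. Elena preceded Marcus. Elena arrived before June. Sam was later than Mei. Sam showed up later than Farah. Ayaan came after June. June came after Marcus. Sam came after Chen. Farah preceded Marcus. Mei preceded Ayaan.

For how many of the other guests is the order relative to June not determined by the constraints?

3

Forced before June: Elena, Farah, and Marcus; forced after June: Ayaan, Sam, and Tobi.
That leaves Chen, Ingrid, and Mei with no forced order relative to June — 3.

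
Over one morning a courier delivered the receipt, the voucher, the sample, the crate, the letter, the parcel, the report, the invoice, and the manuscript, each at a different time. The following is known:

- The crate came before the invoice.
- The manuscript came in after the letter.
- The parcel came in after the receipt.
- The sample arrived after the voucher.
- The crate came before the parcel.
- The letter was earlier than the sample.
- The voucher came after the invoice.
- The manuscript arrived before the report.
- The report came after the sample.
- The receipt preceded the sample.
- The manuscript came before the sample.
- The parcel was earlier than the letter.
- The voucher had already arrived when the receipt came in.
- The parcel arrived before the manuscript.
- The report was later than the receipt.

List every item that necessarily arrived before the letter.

the crate, the invoice, the parcel, the receipt, the voucher

Directly stated before the letter: the parcel.
The crate reaches the letter via the crate → the parcel → the letter.
The invoice reaches the letter via the invoice → the voucher → the receipt → the parcel → the letter.
The receipt reaches the letter via the receipt → the parcel → the letter.
Likewise the voucher reaches the letter by chaining the stated constraints.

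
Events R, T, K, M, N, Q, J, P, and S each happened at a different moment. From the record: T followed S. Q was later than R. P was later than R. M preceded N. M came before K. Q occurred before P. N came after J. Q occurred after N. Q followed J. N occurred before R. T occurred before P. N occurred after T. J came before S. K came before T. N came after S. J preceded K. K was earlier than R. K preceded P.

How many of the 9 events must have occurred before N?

5

Directly stated before N: J, M, S, and T.
K reaches N via K → T → N.
No chain forces P (or any of the others) ahead of N.
That's J, K, M, S, and T — 5 in all.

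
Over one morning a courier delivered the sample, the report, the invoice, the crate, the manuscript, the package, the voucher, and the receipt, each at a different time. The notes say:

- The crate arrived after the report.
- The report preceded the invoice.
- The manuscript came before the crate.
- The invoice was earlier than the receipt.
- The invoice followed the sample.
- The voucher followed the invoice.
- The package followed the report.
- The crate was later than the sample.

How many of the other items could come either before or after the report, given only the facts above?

2

Forced after the report: the crate, the invoice, the package, the receipt, and the voucher.
That leaves the manuscript and the sample with no forced order relative to the report — 2.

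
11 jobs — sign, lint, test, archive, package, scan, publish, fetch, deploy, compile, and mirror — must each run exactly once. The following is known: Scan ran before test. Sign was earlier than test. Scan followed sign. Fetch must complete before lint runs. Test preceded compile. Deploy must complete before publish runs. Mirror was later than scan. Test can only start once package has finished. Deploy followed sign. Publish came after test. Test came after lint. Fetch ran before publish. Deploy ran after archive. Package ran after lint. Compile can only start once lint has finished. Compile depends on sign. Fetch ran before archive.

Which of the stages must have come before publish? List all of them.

archive, deploy, fetch, lint, package, scan, sign, test

Directly stated before publish: deploy, fetch, and test.
Archive reaches publish via archive → deploy → publish.
Lint reaches publish via lint → test → publish.
Package reaches publish via package → test → publish.
Likewise scan and sign each reach publish by chaining the stated constraints.
No chain forces mirror (or any of the others) ahead of publish.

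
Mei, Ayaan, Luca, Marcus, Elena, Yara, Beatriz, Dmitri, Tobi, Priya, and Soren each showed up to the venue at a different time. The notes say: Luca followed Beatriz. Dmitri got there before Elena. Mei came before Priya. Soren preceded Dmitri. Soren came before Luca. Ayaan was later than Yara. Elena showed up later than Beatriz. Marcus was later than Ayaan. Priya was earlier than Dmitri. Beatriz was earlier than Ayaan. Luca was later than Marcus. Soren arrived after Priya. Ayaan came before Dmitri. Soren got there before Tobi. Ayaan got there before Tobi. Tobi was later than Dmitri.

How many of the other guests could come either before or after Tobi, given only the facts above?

3

Forced before Tobi: Ayaan, Beatriz, Dmitri, Mei, Priya, Soren, and Yara.
That leaves Elena, Luca, and Marcus with no forced order relative to Tobi — 3.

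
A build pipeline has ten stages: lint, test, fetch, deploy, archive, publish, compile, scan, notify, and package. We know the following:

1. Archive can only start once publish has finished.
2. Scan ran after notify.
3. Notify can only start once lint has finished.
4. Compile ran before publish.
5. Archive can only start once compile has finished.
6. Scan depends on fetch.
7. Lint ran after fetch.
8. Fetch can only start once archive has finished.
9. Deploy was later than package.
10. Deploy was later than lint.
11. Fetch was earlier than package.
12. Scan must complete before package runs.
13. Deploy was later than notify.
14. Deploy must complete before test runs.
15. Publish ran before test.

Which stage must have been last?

test

Every other stage has a chain of constraints placing it before test, so test is last.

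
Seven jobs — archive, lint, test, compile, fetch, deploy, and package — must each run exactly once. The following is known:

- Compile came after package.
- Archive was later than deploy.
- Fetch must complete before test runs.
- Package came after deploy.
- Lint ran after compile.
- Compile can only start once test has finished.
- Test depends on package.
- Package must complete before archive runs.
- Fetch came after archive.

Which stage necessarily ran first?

deploy

Deploy has a chain of constraints placing it before every other stage, so deploy must be first.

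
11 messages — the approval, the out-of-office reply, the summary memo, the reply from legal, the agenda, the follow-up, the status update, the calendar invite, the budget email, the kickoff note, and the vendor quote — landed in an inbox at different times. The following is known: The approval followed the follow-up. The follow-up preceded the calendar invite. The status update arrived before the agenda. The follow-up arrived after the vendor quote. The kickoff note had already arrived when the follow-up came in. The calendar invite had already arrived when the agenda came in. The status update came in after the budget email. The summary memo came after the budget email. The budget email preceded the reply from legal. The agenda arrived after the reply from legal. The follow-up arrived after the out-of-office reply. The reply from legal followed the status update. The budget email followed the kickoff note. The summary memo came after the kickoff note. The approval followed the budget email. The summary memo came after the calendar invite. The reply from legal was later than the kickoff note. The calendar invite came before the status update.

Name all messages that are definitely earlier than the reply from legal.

the budget email, the calendar invite, the follow-up, the kickoff note, the out-of-office reply, the status update, the vendor quote

Directly stated before the reply from legal: the budget email, the kickoff note, and the status update.
The calendar invite reaches the reply from legal via the calendar invite → the status update → the reply from legal.
The follow-up reaches the reply from legal via the follow-up → the calendar invite → the status update → the reply from legal.
The out-of-office reply reaches the reply from legal via the out-of-office reply → the follow-up → the calendar invite → the status update → the reply from legal.
Likewise the vendor quote reaches the reply from legal by chaining the stated constraints.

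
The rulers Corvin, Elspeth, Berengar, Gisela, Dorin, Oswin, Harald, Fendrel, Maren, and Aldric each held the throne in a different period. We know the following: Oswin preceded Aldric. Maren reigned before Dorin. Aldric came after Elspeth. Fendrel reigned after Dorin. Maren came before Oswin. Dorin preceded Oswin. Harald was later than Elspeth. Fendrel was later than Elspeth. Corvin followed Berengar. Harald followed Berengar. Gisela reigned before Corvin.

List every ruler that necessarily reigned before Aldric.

Dorin, Elspeth, Maren, Oswin

Directly stated before Aldric: Elspeth and Oswin.
Dorin reaches Aldric via Dorin → Oswin → Aldric.
Maren reaches Aldric via Maren → Oswin → Aldric.
No chain forces Harald (or any of the others) ahead of Aldric.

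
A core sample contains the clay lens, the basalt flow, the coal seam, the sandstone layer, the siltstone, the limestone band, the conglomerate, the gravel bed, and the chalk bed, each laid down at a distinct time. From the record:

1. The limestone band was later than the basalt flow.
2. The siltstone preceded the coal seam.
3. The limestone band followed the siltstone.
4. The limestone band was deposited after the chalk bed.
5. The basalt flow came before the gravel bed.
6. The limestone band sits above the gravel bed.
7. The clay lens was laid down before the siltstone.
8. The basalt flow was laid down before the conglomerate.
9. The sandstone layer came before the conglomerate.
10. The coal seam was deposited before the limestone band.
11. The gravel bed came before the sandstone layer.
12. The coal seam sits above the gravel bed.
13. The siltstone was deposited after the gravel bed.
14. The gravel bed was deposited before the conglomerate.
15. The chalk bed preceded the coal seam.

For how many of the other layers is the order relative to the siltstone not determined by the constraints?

3

Forced before the siltstone: the basalt flow, the clay lens, and the gravel bed; forced after the siltstone: the coal seam and the limestone band.
That leaves the chalk bed, the conglomerate, and the sandstone layer with no forced order relative to the siltstone — 3.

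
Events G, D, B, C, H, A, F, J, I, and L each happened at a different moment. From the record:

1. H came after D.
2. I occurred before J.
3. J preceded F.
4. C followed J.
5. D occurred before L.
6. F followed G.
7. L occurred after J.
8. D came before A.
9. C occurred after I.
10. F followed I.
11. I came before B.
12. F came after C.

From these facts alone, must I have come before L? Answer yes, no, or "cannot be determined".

Chain the constraints: I → J → L. Each link is directly stated, so I comes before L.

yes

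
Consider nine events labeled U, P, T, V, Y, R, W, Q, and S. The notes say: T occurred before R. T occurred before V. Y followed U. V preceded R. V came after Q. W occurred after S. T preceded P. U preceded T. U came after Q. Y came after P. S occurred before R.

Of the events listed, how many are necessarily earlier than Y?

4

Directly stated before Y: P and U.
Q reaches Y via Q → U → Y.
T reaches Y via T → P → Y.
No chain forces S (or any of the others) ahead of Y.
That's P, Q, T, and U — 4 in all.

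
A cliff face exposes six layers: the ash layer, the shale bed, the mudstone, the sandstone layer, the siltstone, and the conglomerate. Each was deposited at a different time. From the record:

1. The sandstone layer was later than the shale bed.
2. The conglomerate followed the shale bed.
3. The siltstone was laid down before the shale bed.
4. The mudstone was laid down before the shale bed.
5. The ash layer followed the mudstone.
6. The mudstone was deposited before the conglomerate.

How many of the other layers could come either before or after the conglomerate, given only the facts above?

2

Forced before the conglomerate: the mudstone, the shale bed, and the siltstone.
That leaves the ash layer and the sandstone layer with no forced order relative to the conglomerate — 2.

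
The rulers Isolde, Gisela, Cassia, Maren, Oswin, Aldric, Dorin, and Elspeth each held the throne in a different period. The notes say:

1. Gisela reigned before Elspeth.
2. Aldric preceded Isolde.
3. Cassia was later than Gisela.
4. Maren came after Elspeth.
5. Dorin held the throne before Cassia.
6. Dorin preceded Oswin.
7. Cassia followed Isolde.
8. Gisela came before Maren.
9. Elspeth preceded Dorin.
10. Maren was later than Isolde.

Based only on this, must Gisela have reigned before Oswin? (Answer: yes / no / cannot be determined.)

yes

Chain the constraints: Gisela → Elspeth → Dorin → Oswin. Each link is directly stated, so Gisela comes before Oswin.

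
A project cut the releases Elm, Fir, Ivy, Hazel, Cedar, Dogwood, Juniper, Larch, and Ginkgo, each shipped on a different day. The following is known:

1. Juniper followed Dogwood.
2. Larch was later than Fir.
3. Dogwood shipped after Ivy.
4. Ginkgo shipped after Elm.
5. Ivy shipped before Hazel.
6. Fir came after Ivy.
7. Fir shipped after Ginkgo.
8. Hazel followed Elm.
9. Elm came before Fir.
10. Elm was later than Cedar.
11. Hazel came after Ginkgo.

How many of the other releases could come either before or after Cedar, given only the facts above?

3

Forced after Cedar: Elm, Fir, Ginkgo, Hazel, and Larch.
That leaves Dogwood, Ivy, and Juniper with no forced order relative to Cedar — 3.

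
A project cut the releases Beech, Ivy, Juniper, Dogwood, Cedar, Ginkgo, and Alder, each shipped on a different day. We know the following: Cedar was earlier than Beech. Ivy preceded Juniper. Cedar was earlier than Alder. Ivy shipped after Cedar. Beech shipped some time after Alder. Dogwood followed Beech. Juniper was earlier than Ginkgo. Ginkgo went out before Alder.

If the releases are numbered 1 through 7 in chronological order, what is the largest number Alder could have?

5

Alder must come before Beech and Dogwood — 2 releases forced after it.
Everything else can be placed before Alder in some valid order, so Alder can sit as late as position 7 − 2 = 5.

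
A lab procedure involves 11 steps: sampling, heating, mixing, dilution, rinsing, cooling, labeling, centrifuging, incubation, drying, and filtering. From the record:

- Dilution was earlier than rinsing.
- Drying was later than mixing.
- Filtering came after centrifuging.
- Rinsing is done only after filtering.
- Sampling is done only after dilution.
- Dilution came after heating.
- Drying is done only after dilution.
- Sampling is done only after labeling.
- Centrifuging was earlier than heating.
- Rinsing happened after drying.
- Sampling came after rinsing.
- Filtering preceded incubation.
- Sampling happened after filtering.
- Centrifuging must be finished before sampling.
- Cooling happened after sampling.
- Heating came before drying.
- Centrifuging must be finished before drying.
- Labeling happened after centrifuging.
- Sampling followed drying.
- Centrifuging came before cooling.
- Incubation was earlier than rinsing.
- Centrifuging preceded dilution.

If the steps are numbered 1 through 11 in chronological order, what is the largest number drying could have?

Drying must come before cooling, rinsing, and sampling — 3 steps forced after it.
Everything else can be placed before drying in some valid order, so drying can sit as late as position 11 − 3 = 8.

8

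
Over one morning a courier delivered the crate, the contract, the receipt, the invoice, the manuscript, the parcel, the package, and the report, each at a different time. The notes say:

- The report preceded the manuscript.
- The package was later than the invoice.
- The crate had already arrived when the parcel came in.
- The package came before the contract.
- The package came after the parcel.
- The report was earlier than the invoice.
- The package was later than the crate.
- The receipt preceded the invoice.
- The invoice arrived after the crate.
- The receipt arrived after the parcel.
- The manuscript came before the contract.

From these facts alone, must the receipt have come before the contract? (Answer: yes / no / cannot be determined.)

yes

Chain the constraints: the receipt → the invoice → the package → the contract. Each link is directly stated, so the receipt comes before the contract.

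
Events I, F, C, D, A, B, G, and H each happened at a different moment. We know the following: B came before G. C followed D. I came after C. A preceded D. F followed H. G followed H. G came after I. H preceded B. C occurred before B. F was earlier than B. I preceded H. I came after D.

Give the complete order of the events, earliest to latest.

A, D, C, I, H, F, B, G

The constraints fix every adjacent pair, so only one ordering works:
A → D → C → I → H → F → B → G.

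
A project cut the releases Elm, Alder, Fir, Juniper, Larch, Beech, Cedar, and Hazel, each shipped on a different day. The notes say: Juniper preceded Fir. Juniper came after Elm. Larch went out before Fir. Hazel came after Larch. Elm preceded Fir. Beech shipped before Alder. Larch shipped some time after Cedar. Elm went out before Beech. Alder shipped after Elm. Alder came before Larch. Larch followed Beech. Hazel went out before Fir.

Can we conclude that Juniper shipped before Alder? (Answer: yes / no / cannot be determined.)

No chain of stated constraints runs from Juniper to Alder, and none runs from Alder to Juniper either.
So the relative order of Juniper and Alder is not fixed by the given facts.

cannot be determined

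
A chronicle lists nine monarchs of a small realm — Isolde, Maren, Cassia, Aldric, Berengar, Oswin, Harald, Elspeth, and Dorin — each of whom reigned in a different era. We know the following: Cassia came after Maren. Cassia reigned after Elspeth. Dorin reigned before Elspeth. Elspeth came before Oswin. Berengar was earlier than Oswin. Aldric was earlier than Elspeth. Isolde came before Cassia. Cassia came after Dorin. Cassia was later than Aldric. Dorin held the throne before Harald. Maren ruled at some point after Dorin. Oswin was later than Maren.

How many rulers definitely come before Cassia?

5

Directly stated before Cassia: Aldric, Dorin, Elspeth, Isolde, and Maren.
No chain forces Oswin (or any of the others) ahead of Cassia.
That's Aldric, Dorin, Elspeth, Isolde, and Maren — 5 in all.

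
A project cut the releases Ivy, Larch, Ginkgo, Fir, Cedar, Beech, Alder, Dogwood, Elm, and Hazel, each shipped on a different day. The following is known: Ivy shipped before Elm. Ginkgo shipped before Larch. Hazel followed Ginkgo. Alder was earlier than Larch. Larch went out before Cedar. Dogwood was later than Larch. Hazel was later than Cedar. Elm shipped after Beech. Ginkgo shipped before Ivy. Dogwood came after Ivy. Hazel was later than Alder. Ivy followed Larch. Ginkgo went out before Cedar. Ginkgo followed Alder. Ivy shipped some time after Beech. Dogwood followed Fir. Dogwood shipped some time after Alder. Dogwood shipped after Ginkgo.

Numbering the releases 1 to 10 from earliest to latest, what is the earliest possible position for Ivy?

5

Alder, Beech, Ginkgo, and Larch must all come before Ivy — 4 forced predecessors.
Nothing else is forced ahead of Ivy, so its earliest slot is position 4 + 1 = 5.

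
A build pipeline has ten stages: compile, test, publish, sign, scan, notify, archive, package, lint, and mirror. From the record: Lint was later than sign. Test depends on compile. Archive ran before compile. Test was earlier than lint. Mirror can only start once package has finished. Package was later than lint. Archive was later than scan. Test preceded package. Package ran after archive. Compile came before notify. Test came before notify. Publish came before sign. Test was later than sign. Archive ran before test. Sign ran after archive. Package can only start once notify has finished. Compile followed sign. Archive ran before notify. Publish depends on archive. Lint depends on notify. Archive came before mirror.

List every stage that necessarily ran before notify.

Directly stated before notify: archive, compile, and test.
Publish reaches notify via publish → sign → compile → notify.
Scan reaches notify via scan → archive → notify.
Sign reaches notify via sign → compile → notify.

archive, compile, publish, scan, sign, test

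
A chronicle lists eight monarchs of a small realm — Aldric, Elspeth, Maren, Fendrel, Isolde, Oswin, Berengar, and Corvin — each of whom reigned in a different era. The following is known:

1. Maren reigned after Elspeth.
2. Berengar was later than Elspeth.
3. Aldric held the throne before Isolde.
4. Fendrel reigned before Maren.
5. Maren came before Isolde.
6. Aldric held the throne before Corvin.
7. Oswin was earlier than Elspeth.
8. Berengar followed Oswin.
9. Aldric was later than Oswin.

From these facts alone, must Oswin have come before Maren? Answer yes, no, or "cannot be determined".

yes

Chain the constraints: Oswin → Elspeth → Maren. Each link is directly stated, so Oswin comes before Maren.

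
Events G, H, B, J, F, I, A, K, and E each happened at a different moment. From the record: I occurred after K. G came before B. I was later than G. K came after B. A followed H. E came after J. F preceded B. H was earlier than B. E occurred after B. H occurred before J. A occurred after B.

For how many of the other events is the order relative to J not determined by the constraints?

Forced before J: H; forced after J: E.
That leaves A, B, F, G, I, and K with no forced order relative to J — 6.

6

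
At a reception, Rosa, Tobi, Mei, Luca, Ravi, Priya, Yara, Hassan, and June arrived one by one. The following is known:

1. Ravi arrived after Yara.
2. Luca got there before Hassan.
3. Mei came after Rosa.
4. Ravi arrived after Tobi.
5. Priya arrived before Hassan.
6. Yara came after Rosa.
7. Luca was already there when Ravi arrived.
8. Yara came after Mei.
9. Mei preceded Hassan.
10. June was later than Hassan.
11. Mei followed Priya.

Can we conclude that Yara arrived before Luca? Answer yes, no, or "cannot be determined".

No chain of stated constraints runs from Yara to Luca, and none runs from Luca to Yara either.
So the relative order of Yara and Luca is not fixed by the given facts.

cannot be determined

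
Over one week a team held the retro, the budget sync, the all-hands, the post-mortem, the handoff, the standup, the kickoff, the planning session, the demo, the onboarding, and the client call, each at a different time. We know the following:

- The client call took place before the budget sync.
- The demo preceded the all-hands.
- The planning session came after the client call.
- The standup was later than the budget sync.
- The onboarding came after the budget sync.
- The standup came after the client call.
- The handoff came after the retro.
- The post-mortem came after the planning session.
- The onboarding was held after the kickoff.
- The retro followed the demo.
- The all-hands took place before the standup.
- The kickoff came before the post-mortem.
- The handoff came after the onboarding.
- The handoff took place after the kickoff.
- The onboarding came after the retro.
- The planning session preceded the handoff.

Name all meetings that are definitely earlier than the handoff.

Directly stated before the handoff: the kickoff, the onboarding, the planning session, and the retro.
The budget sync reaches the handoff via the budget sync → the onboarding → the handoff.
The client call reaches the handoff via the client call → the planning session → the handoff.
The demo reaches the handoff via the demo → the retro → the handoff.

the budget sync, the client call, the demo, the kickoff, the onboarding, the planning session, the retro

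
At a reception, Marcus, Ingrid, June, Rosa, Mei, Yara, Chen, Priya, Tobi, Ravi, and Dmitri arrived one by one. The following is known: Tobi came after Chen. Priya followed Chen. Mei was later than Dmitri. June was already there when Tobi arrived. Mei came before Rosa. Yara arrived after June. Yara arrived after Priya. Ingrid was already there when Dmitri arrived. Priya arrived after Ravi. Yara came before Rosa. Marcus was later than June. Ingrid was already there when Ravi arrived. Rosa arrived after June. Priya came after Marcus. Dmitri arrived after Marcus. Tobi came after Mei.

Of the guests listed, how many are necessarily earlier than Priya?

Directly stated before Priya: Chen, Marcus, and Ravi.
Ingrid reaches Priya via Ingrid → Ravi → Priya.
June reaches Priya via June → Marcus → Priya.
No chain forces Tobi (or any of the others) ahead of Priya.
That's Chen, Ingrid, June, Marcus, and Ravi — 5 in all.

5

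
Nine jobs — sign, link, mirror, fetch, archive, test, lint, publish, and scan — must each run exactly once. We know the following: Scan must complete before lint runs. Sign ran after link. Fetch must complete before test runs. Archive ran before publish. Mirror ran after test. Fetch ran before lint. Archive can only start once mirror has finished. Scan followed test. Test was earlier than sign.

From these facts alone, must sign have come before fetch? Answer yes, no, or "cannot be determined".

Tracing the constraints gives fetch → test → sign, so fetch must come before sign.
That means sign cannot be before fetch.

no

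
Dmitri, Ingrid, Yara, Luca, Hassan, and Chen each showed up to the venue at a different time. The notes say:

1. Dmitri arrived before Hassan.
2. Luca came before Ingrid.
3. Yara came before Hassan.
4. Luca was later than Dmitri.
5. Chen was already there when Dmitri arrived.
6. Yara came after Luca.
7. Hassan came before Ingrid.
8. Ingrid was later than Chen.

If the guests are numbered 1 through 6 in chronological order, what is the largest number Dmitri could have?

2

Dmitri must come before Hassan, Ingrid, Luca, and Yara — 4 guests forced after them.
Everything else can be placed before Dmitri in some valid order, so Dmitri can sit as late as position 6 − 4 = 2.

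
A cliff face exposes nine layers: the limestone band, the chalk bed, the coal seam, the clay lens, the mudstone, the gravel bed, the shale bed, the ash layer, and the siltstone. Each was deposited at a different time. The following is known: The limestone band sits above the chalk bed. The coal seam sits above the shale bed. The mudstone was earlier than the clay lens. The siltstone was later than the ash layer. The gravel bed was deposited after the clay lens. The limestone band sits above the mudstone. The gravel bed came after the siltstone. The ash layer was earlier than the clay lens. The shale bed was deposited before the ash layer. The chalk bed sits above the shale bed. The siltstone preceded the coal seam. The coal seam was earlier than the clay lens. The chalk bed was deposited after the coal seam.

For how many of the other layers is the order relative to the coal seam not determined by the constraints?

1

Forced before the coal seam: the ash layer, the shale bed, and the siltstone; forced after the coal seam: the chalk bed, the clay lens, the gravel bed, and the limestone band.
That leaves the mudstone with no forced order relative to the coal seam — 1.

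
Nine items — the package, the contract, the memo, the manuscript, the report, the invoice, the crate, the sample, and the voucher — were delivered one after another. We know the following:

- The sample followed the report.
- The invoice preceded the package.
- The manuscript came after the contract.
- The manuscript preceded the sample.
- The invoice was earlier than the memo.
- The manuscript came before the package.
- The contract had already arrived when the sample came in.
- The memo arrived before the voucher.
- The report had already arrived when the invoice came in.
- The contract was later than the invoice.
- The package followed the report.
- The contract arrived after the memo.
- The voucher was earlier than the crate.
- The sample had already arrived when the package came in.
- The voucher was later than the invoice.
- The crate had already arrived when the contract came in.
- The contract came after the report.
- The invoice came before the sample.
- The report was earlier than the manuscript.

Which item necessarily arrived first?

the report

The report has a chain of constraints placing it before every other item, so the report must be first.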